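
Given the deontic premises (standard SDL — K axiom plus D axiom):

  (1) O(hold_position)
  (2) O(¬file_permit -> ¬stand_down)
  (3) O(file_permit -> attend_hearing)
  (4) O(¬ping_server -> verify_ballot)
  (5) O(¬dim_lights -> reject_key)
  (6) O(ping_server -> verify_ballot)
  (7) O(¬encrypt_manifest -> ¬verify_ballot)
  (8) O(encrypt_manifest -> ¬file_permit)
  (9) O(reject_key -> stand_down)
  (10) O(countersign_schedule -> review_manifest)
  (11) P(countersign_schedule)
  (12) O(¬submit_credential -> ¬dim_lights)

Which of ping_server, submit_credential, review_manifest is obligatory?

Premises 6 and 4 are O(ping_server -> verify_ballot) and O(¬ping_server -> verify_ballot); every ideal world satisfies ping_server or ¬ping_server, so in either case verify_ballot holds — hence O(verify_ballot).
Premise 7 is O(¬encrypt_manifest -> ¬verify_ballot); contrapositively O(verify_ballot -> encrypt_manifest). Since O(verify_ballot) holds, K gives O(encrypt_manifest).
From O(encrypt_manifest) and premise 8, O(encrypt_manifest -> ¬file_permit), we obtain O(¬file_permit).
Premise 2 is O(¬file_permit -> ¬stand_down); since O(¬file_permit), deontic closure gives O(¬stand_down).
Premise 9, O(reject_key -> stand_down), contraposes to O(¬stand_down -> ¬reject_key); with O(¬stand_down) we get O(¬reject_key).
The contrapositive of premise 5 (O(¬dim_lights -> reject_key)) is O(¬reject_key -> dim_lights), and O(¬reject_key) is already established, so O(dim_lights).
The contrapositive of premise 12 (O(¬submit_credential -> ¬dim_lights)) is O(dim_lights -> submit_credential), and O(dim_lights) is already established, so O(submit_credential).
So O(submit_credential) holds — submit_credential is obligatory. None of the other listed options is made obligatory by any chain of premises.

submit_credential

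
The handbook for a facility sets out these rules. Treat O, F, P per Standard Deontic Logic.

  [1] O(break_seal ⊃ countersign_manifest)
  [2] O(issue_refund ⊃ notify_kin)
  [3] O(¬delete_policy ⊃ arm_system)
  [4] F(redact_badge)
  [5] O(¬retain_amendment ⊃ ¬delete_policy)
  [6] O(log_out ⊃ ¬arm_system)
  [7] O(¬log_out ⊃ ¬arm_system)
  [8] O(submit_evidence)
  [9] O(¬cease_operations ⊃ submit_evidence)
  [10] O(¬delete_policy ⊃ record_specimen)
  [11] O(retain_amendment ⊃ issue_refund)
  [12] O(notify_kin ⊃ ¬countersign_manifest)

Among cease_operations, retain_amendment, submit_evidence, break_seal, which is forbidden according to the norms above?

By case analysis on ¬log_out: premise 7 gives O(¬log_out ⊃ ¬arm_system) and premise 6 gives O(log_out ⊃ ¬arm_system), so O(¬arm_system) either way.
The contrapositive of premise 3 (O(¬delete_policy ⊃ arm_system)) is O(¬arm_system ⊃ delete_policy), and O(¬arm_system) is already established, so O(delete_policy).
The contrapositive of premise 5 (O(¬retain_amendment ⊃ ¬delete_policy)) is O(delete_policy ⊃ retain_amendment), and O(delete_policy) is already established, so O(retain_amendment).
From O(retain_amendment) and premise 11, O(retain_amendment ⊃ issue_refund), we obtain O(issue_refund).
With premise 2, O(issue_refund ⊃ notify_kin), the K-axiom yields O(notify_kin).
From O(notify_kin) and premise 12, O(notify_kin ⊃ ¬countersign_manifest), we obtain O(¬countersign_manifest).
The contrapositive of premise 1 (O(break_seal ⊃ countersign_manifest)) is O(¬countersign_manifest ⊃ ¬break_seal), and O(¬countersign_manifest) is already established, so O(¬break_seal).
So O(¬break_seal) holds, i.e. break_seal is forbidden. None of the other listed options is forbidden under the premises.

break_seal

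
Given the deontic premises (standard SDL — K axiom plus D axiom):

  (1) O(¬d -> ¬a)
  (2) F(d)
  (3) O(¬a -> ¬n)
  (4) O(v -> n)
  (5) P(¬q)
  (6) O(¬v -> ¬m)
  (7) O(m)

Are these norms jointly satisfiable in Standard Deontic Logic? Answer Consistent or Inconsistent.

From premise 7 we have O(m).
Premise 6, O(¬v -> ¬m), contraposes to O(m -> v); with O(m) we get O(v).
Applying K to premise 4 (O(v -> n)) and O(v) yields O(n).
Premise 3, O(¬a -> ¬n), contraposes to O(n -> a); with O(n) we get O(a).
The contrapositive of premise 1 (O(¬d -> ¬a)) is O(a -> d), and O(a) is already established, so O(d).
Yet premise 2 is F(d), i.e. O(¬d).
We now have both O(d) and O(¬d) — d is simultaneously obligatory and forbidden, violating the D-axiom.

Inconsistent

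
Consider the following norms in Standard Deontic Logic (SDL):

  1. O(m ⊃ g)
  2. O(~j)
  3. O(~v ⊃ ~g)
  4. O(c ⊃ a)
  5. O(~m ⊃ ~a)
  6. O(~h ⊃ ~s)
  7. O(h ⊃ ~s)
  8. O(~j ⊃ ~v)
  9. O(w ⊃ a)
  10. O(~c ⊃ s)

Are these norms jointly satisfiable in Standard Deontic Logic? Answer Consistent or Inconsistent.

Inconsistent

Premises 6 and 7 are O(~h ⊃ ~s) and O(h ⊃ ~s); every ideal world satisfies ~h or h, so in either case ~s holds — hence O(~s).
Premise 10 is O(~c ⊃ s); contrapositively O(~s ⊃ c). Since O(~s) holds, K gives O(c).
Premise 4 is O(c ⊃ a); since O(c), deontic closure gives O(a).
Premise 5 is O(~m ⊃ ~a); contrapositively O(a ⊃ m). Since O(a) holds, K gives O(m).
Premise 1 is O(m ⊃ g); since O(m), deontic closure gives O(g).
The contrapositive of premise 3 (O(~v ⊃ ~g)) is O(g ⊃ v), and O(g) is already established, so O(v).
The contrapositive of premise 8 (O(~j ⊃ ~v)) is O(v ⊃ j), and O(v) is already established, so O(j).
However, premise 2 gives O(~j).
We now have both O(j) and O(~j) — j is simultaneously obligatory and forbidden, violating the D-axiom.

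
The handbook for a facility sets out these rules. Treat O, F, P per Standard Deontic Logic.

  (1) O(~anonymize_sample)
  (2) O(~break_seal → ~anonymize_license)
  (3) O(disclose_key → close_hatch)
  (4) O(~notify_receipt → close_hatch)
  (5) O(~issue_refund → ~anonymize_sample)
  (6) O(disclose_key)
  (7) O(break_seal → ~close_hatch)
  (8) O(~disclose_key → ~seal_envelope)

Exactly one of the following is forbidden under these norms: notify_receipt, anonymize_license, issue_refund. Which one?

anonymize_license

From premise 6 we have O(disclose_key).
With premise 3, O(disclose_key → close_hatch), the K-axiom yields O(close_hatch).
Premise 7 is O(break_seal → ~close_hatch); contrapositively O(close_hatch → ~break_seal). Since O(close_hatch) holds, K gives O(~break_seal).
From O(~break_seal) and premise 2, O(~break_seal → ~anonymize_license), we obtain O(~anonymize_license).
So O(~anonymize_license) holds, i.e. anonymize_license is forbidden. None of the other listed options is forbidden under the premises.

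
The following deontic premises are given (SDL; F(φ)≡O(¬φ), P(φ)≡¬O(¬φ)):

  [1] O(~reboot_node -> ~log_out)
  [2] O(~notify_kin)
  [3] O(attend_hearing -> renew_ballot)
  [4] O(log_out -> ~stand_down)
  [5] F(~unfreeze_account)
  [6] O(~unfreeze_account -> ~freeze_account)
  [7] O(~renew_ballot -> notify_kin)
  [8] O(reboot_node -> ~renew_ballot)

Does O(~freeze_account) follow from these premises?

Premise 6 is O(~unfreeze_account -> ~freeze_account), but O(~unfreeze_account) is not derivable from the premises, so it does not yield O(~freeze_account).
No other premise forces O(~freeze_account). An ideal world satisfying every premise can still have ~freeze_account false, so O(~freeze_account) is not derivable.

No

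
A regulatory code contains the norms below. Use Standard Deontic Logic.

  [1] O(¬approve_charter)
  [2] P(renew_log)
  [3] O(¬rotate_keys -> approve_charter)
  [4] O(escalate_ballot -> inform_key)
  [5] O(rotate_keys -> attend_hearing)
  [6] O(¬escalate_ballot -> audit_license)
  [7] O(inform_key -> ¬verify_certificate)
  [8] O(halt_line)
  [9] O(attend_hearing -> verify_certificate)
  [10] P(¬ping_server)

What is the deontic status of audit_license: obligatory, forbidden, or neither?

Obligatory

Premise 1 states O(¬approve_charter) outright.
Premise 3, O(¬rotate_keys -> approve_charter), contraposes to O(¬approve_charter -> rotate_keys); with O(¬approve_charter) we get O(rotate_keys).
From O(rotate_keys) and premise 5, O(rotate_keys -> attend_hearing), we obtain O(attend_hearing).
Premise 9 is O(attend_hearing -> verify_certificate); since O(attend_hearing), deontic closure gives O(verify_certificate).
Premise 7 is O(inform_key -> ¬verify_certificate); contrapositively O(verify_certificate -> ¬inform_key). Since O(verify_certificate) holds, K gives O(¬inform_key).
Premise 4, O(escalate_ballot -> inform_key), contraposes to O(¬inform_key -> ¬escalate_ballot); with O(¬inform_key) we get O(¬escalate_ballot).
Premise 6 is O(¬escalate_ballot -> audit_license); since O(¬escalate_ballot), deontic closure gives O(audit_license).
Premises 2, 8, 10 do not contribute to this derivation.
Hence audit_license is obligatory.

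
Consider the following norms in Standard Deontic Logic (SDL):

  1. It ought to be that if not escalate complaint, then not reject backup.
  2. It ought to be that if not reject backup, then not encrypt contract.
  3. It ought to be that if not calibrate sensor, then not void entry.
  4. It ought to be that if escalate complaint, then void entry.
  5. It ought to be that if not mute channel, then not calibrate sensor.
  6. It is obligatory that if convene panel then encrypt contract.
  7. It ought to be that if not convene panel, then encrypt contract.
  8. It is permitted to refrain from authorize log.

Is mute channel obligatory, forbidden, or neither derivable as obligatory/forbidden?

Premises 7 and 6 cover both cases: O(¬convene_panel → encrypt_contract) and O(convene_panel → encrypt_contract). Since ¬convene_panel ∨ convene_panel is a tautology, O(encrypt_contract) follows.
Premise 2 is O(¬reject_backup → ¬encrypt_contract); contrapositively O(encrypt_contract → reject_backup). Since O(encrypt_contract) holds, K gives O(reject_backup).
Premise 1, O(¬escalate_complaint → ¬reject_backup), contraposes to O(reject_backup → escalate_complaint); with O(reject_backup) we get O(escalate_complaint).
From O(escalate_complaint) and premise 4, O(escalate_complaint → void_entry), we obtain O(void_entry).
Premise 3 is O(¬calibrate_sensor → ¬void_entry); contrapositively O(void_entry → calibrate_sensor). Since O(void_entry) holds, K gives O(calibrate_sensor).
Premise 5 is O(¬mute_channel → ¬calibrate_sensor); contrapositively O(calibrate_sensor → mute_channel). Since O(calibrate_sensor) holds, K gives O(mute_channel).
Premise 8 does not contribute to this derivation.
Hence mute_channel is obligatory.

Obligatory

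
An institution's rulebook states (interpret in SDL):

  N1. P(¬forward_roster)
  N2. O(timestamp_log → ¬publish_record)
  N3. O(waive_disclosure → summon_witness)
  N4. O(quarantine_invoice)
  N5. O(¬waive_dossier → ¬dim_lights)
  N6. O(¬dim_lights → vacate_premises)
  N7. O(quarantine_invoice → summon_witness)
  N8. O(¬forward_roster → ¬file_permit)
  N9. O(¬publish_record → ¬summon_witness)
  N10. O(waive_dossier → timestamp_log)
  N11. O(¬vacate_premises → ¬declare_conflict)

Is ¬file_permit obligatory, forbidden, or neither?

Premise 8 is O(¬forward_roster → ¬file_permit), but O(¬forward_roster) is not derivable from the premises (the permission P(¬forward_roster) asserts only ¬O(forward_roster), not O(¬forward_roster)), so it does not yield O(¬file_permit).
No premise or chain of K-axiom applications forces O(¬file_permit), and none forces O(file_permit). So ¬file_permit is neither obligatory nor forbidden under these norms.

Neither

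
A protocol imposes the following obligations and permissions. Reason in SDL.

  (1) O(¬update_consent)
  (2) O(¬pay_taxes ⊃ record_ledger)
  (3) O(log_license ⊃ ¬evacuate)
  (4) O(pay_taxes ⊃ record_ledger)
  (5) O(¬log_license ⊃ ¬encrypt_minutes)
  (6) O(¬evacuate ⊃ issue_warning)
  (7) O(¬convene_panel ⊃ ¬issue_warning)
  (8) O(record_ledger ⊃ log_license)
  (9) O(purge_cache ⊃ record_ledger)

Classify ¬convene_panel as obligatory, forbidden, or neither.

Premises 4 and 2 are O(pay_taxes ⊃ record_ledger) and O(¬pay_taxes ⊃ record_ledger); every ideal world satisfies pay_taxes or ¬pay_taxes, so in either case record_ledger holds — hence O(record_ledger).
With premise 8, O(record_ledger ⊃ log_license), the K-axiom yields O(log_license).
Premise 3 is O(log_license ⊃ ¬evacuate); since O(log_license), deontic closure gives O(¬evacuate).
With premise 6, O(¬evacuate ⊃ issue_warning), the K-axiom yields O(issue_warning).
The contrapositive of premise 7 (O(¬convene_panel ⊃ ¬issue_warning)) is O(issue_warning ⊃ convene_panel), and O(issue_warning) is already established, so O(convene_panel).
Premises 1, 5, 9 do not contribute to this derivation.
Thus O(convene_panel), which is F(¬convene_panel): ¬convene_panel is forbidden.

Forbidden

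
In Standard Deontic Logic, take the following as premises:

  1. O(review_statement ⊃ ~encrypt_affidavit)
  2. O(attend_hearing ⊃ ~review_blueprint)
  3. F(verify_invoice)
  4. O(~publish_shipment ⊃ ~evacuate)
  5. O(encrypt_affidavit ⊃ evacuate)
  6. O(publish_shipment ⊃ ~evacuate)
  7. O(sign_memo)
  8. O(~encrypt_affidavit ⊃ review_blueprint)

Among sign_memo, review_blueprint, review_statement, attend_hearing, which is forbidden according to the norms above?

Premises 6 and 4 are O(publish_shipment ⊃ ~evacuate) and O(~publish_shipment ⊃ ~evacuate); every ideal world satisfies publish_shipment or ~publish_shipment, so in either case ~evacuate holds — hence O(~evacuate).
Premise 5, O(encrypt_affidavit ⊃ evacuate), contraposes to O(~evacuate ⊃ ~encrypt_affidavit); with O(~evacuate) we get O(~encrypt_affidavit).
From O(~encrypt_affidavit) and premise 8, O(~encrypt_affidavit ⊃ review_blueprint), we obtain O(review_blueprint).
Premise 2, O(attend_hearing ⊃ ~review_blueprint), contraposes to O(review_blueprint ⊃ ~attend_hearing); with O(review_blueprint) we get O(~attend_hearing).
So O(~attend_hearing) holds, i.e. attend_hearing is forbidden. None of the other listed options is forbidden under the premises.

attend_hearing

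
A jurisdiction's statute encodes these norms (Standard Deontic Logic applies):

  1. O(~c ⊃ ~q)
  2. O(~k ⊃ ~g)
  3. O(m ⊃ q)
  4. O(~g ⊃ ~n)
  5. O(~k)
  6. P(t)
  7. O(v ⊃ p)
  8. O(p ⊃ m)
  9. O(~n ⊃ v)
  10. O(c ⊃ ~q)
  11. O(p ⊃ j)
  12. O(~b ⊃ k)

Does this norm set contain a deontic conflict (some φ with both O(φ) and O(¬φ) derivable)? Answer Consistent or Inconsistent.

Premises 10 and 1 are O(c ⊃ ~q) and O(~c ⊃ ~q); every ideal world satisfies c or ~c, so in either case ~q holds — hence O(~q).
Premise 3 is O(m ⊃ q); contrapositively O(~q ⊃ ~m). Since O(~q) holds, K gives O(~m).
Premise 8, O(p ⊃ m), contraposes to O(~m ⊃ ~p); with O(~m) we get O(~p).
Premise 7, O(v ⊃ p), contraposes to O(~p ⊃ ~v); with O(~p) we get O(~v).
Premise 9, O(~n ⊃ v), contraposes to O(~v ⊃ n); with O(~v) we get O(n).
Premise 4, O(~g ⊃ ~n), contraposes to O(n ⊃ g); with O(n) we get O(g).
Premise 2 is O(~k ⊃ ~g); contrapositively O(g ⊃ k). Since O(g) holds, K gives O(k).
However, premise 5 gives O(~k).
We now have both O(k) and O(~k) — k is simultaneously obligatory and forbidden, violating the D-axiom.

Inconsistent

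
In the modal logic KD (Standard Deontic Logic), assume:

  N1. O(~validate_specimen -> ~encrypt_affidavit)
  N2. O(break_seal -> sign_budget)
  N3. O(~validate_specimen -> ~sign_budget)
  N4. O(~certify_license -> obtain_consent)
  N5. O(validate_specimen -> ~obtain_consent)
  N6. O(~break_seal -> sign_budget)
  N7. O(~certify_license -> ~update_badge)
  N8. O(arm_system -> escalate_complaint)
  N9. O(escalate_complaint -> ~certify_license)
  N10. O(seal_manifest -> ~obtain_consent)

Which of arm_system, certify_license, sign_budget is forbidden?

Premises 6 and 2 cover both cases: O(~break_seal -> sign_budget) and O(break_seal -> sign_budget). Since ~break_seal ∨ break_seal is a tautology, O(sign_budget) follows.
Premise 3, O(~validate_specimen -> ~sign_budget), contraposes to O(sign_budget -> validate_specimen); with O(sign_budget) we get O(validate_specimen).
Applying K to premise 5 (O(validate_specimen -> ~obtain_consent)) and O(validate_specimen) yields O(~obtain_consent).
The contrapositive of premise 4 (O(~certify_license -> obtain_consent)) is O(~obtain_consent -> certify_license), and O(~obtain_consent) is already established, so O(certify_license).
Premise 9 is O(escalate_complaint -> ~certify_license); contrapositively O(certify_license -> ~escalate_complaint). Since O(certify_license) holds, K gives O(~escalate_complaint).
Premise 8, O(arm_system -> escalate_complaint), contraposes to O(~escalate_complaint -> ~arm_system); with O(~escalate_complaint) we get O(~arm_system).
So O(~arm_system) holds, i.e. arm_system is forbidden. None of the other listed options is forbidden under the premises.

arm_system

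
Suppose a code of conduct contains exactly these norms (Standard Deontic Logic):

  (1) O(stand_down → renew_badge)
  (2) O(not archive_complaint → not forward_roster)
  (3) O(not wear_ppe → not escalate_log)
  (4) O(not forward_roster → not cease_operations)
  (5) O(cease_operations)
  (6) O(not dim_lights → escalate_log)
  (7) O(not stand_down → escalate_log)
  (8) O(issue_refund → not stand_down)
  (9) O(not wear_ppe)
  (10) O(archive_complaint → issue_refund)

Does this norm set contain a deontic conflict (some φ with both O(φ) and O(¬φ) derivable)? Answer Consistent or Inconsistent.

Premise 5 gives O(cease_operations).
Premise 4, O(not forward_roster → not cease_operations), contraposes to O(cease_operations → forward_roster); with O(cease_operations) we get O(forward_roster).
Premise 2 is O(not archive_complaint → not forward_roster); contrapositively O(forward_roster → archive_complaint). Since O(forward_roster) holds, K gives O(archive_complaint).
Premise 10 is O(archive_complaint → issue_refund); since O(archive_complaint), deontic closure gives O(issue_refund).
Applying K to premise 8 (O(issue_refund → not stand_down)) and O(issue_refund) yields O(not stand_down).
From O(not stand_down) and premise 7, O(not stand_down → escalate_log), we obtain O(escalate_log).
Premise 3, O(not wear_ppe → not escalate_log), contraposes to O(escalate_log → wear_ppe); with O(escalate_log) we get O(wear_ppe).
Yet premise 9 states O(not wear_ppe).
We now have both O(wear_ppe) and O(not wear_ppe) — wear_ppe is simultaneously obligatory and forbidden, violating the D-axiom.

Inconsistent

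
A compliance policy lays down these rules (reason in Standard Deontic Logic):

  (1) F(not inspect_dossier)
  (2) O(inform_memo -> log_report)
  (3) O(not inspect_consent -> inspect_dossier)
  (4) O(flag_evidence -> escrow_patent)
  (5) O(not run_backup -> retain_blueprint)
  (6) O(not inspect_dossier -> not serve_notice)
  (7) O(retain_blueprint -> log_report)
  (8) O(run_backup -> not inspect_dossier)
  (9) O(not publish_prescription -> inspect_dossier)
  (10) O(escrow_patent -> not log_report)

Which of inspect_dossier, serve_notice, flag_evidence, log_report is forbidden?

flag_evidence

F(not inspect_dossier) at premise 1 means O(inspect_dossier).
Premise 8, O(run_backup -> not inspect_dossier), contraposes to O(inspect_dossier -> not run_backup); with O(inspect_dossier) we get O(not run_backup).
With premise 5, O(not run_backup -> retain_blueprint), the K-axiom yields O(retain_blueprint).
With premise 7, O(retain_blueprint -> log_report), the K-axiom yields O(log_report).
Premise 10 is O(escrow_patent -> not log_report); contrapositively O(log_report -> not escrow_patent). Since O(log_report) holds, K gives O(not escrow_patent).
The contrapositive of premise 4 (O(flag_evidence -> escrow_patent)) is O(not escrow_patent -> not flag_evidence), and O(not escrow_patent) is already established, so O(not flag_evidence).
So O(not flag_evidence) holds, i.e. flag_evidence is forbidden. None of the other listed options is forbidden under the premises.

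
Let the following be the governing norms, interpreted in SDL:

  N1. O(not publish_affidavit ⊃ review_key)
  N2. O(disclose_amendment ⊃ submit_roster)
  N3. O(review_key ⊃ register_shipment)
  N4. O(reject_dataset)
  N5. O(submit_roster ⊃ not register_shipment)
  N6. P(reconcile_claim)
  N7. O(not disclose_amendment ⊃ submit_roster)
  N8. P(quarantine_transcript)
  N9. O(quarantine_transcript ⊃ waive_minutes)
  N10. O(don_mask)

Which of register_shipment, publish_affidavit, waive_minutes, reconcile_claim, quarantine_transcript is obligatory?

publish_affidavit

By case analysis on disclose_amendment: premise 2 gives O(disclose_amendment ⊃ submit_roster) and premise 7 gives O(not disclose_amendment ⊃ submit_roster), so O(submit_roster) either way.
With premise 5, O(submit_roster ⊃ not register_shipment), the K-axiom yields O(not register_shipment).
Premise 3, O(review_key ⊃ register_shipment), contraposes to O(not register_shipment ⊃ not review_key); with O(not register_shipment) we get O(not review_key).
Premise 1, O(not publish_affidavit ⊃ review_key), contraposes to O(not review_key ⊃ publish_affidavit); with O(not review_key) we get O(publish_affidavit).
So O(publish_affidavit) holds — publish_affidavit is obligatory. None of the other listed options is made obligatory by any chain of premises.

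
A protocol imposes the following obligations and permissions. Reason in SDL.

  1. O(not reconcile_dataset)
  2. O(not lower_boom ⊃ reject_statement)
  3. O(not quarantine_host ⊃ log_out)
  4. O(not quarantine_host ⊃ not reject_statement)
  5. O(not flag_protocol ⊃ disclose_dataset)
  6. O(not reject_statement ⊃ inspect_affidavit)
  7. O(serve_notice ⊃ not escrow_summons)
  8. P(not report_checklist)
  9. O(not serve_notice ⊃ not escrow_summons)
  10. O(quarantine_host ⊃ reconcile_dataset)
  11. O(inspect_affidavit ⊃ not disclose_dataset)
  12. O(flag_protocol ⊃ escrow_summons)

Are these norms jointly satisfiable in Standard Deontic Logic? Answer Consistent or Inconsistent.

Premises 7 and 9 are O(serve_notice ⊃ not escrow_summons) and O(not serve_notice ⊃ not escrow_summons); every ideal world satisfies serve_notice or not serve_notice, so in either case not escrow_summons holds — hence O(not escrow_summons).
The contrapositive of premise 12 (O(flag_protocol ⊃ escrow_summons)) is O(not escrow_summons ⊃ not flag_protocol), and O(not escrow_summons) is already established, so O(not flag_protocol).
From O(not flag_protocol) and premise 5, O(not flag_protocol ⊃ disclose_dataset), we obtain O(disclose_dataset).
Premise 11 is O(inspect_affidavit ⊃ not disclose_dataset); contrapositively O(disclose_dataset ⊃ not inspect_affidavit). Since O(disclose_dataset) holds, K gives O(not inspect_affidavit).
Premise 6 is O(not reject_statement ⊃ inspect_affidavit); contrapositively O(not inspect_affidavit ⊃ reject_statement). Since O(not inspect_affidavit) holds, K gives O(reject_statement).
Premise 4, O(not quarantine_host ⊃ not reject_statement), contraposes to O(reject_statement ⊃ quarantine_host); with O(reject_statement) we get O(quarantine_host).
Premise 10 is O(quarantine_host ⊃ reconcile_dataset); since O(quarantine_host), deontic closure gives O(reconcile_dataset).
Yet premise 1 states O(not reconcile_dataset).
We now have both O(reconcile_dataset) and O(not reconcile_dataset) — reconcile_dataset is simultaneously obligatory and forbidden, violating the D-axiom.

Inconsistent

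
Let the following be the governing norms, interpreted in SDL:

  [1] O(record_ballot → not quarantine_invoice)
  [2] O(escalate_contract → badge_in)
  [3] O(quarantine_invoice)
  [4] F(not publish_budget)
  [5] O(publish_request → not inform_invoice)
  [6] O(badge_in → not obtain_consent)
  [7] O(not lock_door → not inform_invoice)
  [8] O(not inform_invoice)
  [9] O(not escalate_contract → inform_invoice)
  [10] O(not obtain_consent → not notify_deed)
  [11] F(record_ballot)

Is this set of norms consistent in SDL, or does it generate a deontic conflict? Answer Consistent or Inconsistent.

Consistent

Premise 1 is O(record_ballot → not quarantine_invoice), but O(record_ballot) is not derivable from the premises, so it does not yield O(not quarantine_invoice).
So O(not quarantine_invoice) is not derivable, and the apparent clash with O(quarantine_invoice) does not arise.
A world satisfying every obligation exists (e.g. badge_in=true, escalate_contract=true, inform_invoice=false, lock_door=false, notify_deed=false, obtain_consent=false, publish_budget=true, publish_request=false, quarantine_invoice=true, record_ballot=false); no atom is both obligatory and forbidden, so the set is consistent.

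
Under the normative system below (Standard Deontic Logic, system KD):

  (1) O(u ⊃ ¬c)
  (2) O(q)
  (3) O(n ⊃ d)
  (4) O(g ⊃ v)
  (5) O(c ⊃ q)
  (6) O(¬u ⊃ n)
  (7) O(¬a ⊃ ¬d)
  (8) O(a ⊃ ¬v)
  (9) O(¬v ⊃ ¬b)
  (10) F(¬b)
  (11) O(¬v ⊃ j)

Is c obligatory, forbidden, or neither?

Forbidden

Premise 10 is F(¬b), i.e. O(b).
Premise 9, O(¬v ⊃ ¬b), contraposes to O(b ⊃ v); with O(b) we get O(v).
The contrapositive of premise 8 (O(a ⊃ ¬v)) is O(v ⊃ ¬a), and O(v) is already established, so O(¬a).
Applying K to premise 7 (O(¬a ⊃ ¬d)) and O(¬a) yields O(¬d).
Premise 3, O(n ⊃ d), contraposes to O(¬d ⊃ ¬n); with O(¬d) we get O(¬n).
The contrapositive of premise 6 (O(¬u ⊃ n)) is O(¬n ⊃ u), and O(¬n) is already established, so O(u).
Premise 1 is O(u ⊃ ¬c); since O(u), deontic closure gives O(¬c).
Premises 2, 4, 5, 11 do not contribute to this derivation.
Thus O(¬c), which is F(c): c is forbidden.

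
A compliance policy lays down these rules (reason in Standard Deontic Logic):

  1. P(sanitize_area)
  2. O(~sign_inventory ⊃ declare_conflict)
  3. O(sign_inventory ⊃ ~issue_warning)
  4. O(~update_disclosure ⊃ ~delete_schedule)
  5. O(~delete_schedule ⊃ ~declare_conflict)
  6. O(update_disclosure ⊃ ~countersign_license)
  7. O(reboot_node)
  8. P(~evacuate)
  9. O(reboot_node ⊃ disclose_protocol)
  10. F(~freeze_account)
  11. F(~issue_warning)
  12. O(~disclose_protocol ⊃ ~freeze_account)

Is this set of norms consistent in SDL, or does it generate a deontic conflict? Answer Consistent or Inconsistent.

Consistent

Premise 12 is O(~disclose_protocol ⊃ ~freeze_account), but O(~disclose_protocol) is not derivable from the premises, so it does not yield O(~freeze_account).
So O(~freeze_account) is not derivable, and the apparent clash with O(freeze_account) does not arise.
A world satisfying every obligation exists (e.g. countersign_license=false, declare_conflict=true, delete_schedule=true, disclose_protocol=true, evacuate=false, freeze_account=true, issue_warning=true, reboot_node=true, sanitize_area=false, sign_inventory=false, update_disclosure=true); no atom is both obligatory and forbidden, so the set is consistent.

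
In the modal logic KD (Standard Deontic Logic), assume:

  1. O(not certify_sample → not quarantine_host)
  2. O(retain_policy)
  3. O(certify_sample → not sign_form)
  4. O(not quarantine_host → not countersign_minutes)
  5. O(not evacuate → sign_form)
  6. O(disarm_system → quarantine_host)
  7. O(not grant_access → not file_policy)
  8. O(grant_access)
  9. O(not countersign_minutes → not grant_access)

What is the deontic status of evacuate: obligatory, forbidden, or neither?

Obligatory

Premise 8 states O(grant_access) outright.
The contrapositive of premise 9 (O(not countersign_minutes → not grant_access)) is O(grant_access → countersign_minutes), and O(grant_access) is already established, so O(countersign_minutes).
Premise 4, O(not quarantine_host → not countersign_minutes), contraposes to O(countersign_minutes → quarantine_host); with O(countersign_minutes) we get O(quarantine_host).
Premise 1 is O(not certify_sample → not quarantine_host); contrapositively O(quarantine_host → certify_sample). Since O(quarantine_host) holds, K gives O(certify_sample).
With premise 3, O(certify_sample → not sign_form), the K-axiom yields O(not sign_form).
Premise 5 is O(not evacuate → sign_form); contrapositively O(not sign_form → evacuate). Since O(not sign_form) holds, K gives O(evacuate).
Premises 2, 6, 7 do not contribute to this derivation.
Hence evacuate is obligatory.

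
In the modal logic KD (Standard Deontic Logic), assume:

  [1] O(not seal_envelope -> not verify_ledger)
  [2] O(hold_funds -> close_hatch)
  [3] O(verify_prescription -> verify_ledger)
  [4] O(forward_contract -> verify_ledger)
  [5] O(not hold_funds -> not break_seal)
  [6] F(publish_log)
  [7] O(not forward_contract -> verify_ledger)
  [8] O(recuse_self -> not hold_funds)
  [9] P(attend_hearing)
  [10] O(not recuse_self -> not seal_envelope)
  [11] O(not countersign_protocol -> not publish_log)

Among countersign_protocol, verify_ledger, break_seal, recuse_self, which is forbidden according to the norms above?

Premises 4 and 7 are O(forward_contract -> verify_ledger) and O(not forward_contract -> verify_ledger); every ideal world satisfies forward_contract or not forward_contract, so in either case verify_ledger holds — hence O(verify_ledger).
Premise 1, O(not seal_envelope -> not verify_ledger), contraposes to O(verify_ledger -> seal_envelope); with O(verify_ledger) we get O(seal_envelope).
The contrapositive of premise 10 (O(not recuse_self -> not seal_envelope)) is O(seal_envelope -> recuse_self), and O(seal_envelope) is already established, so O(recuse_self).
With premise 8, O(recuse_self -> not hold_funds), the K-axiom yields O(not hold_funds).
Premise 5 is O(not hold_funds -> not break_seal); since O(not hold_funds), deontic closure gives O(not break_seal).
So O(not break_seal) holds, i.e. break_seal is forbidden. None of the other listed options is forbidden under the premises.

break_seal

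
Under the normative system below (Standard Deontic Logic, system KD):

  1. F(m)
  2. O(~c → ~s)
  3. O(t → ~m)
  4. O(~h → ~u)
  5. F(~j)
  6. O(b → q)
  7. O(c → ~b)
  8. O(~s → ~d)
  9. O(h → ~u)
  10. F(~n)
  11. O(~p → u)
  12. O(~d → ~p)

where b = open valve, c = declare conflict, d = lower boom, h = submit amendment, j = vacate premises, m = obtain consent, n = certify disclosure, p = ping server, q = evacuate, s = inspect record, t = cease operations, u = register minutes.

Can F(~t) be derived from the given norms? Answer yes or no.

No

Premise 3 is O(t → ~m); even if O(~m) held, inferring O(t) would be affirming the consequent — invalid.
No other premise forces O(t). An ideal world satisfying every premise can still have ~t true, so F(~t) is not derivable.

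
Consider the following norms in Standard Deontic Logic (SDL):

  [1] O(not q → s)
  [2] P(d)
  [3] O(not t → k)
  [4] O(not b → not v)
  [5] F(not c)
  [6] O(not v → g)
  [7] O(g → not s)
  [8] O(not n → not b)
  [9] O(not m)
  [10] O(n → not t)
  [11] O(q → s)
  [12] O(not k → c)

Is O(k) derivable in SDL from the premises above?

Premises 11 and 1 cover both cases: O(q → s) and O(not q → s). Since q ∨ not q is a tautology, O(s) follows.
Premise 7 is O(g → not s); contrapositively O(s → not g). Since O(s) holds, K gives O(not g).
Premise 6 is O(not v → g); contrapositively O(not g → v). Since O(not g) holds, K gives O(v).
Premise 4 is O(not b → not v); contrapositively O(v → b). Since O(v) holds, K gives O(b).
Premise 8, O(not n → not b), contraposes to O(b → n); with O(b) we get O(n).
Premise 10 is O(n → not t); since O(n), deontic closure gives O(not t).
Applying K to premise 3 (O(not t → k)) and O(not t) yields O(k).
Premises 2, 5, 9, 12 do not contribute to this derivation.
So O(k) follows.

Yes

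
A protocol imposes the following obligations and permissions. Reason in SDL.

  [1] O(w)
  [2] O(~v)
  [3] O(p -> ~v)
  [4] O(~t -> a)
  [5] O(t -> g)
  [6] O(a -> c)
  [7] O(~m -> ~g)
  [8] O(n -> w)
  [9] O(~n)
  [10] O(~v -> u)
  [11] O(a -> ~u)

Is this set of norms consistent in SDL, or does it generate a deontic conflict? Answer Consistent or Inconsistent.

Premise 8 is O(n -> w); even if O(w) held, inferring O(n) would be affirming the consequent — invalid.
So O(n) is not derivable, and the apparent clash with O(~n) does not arise.
A world satisfying every obligation exists (e.g. a=false, c=false, g=true, m=true, n=false, p=false, t=true, u=true, v=false, w=true); no atom is both obligatory and forbidden, so the set is consistent.

Consistent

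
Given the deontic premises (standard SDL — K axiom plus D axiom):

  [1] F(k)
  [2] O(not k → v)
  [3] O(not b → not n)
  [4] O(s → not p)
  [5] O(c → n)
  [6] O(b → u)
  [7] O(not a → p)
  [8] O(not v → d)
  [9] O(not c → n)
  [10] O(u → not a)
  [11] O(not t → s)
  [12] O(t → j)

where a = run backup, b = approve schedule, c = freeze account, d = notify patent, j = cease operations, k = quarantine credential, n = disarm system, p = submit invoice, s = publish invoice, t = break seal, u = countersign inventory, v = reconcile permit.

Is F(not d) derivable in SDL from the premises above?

No

Premise 8 is O(not v → d), but O(not v) is not derivable from the premises, so it does not yield O(d).
No other premise forces O(d). An ideal world satisfying every premise can still have not d true, so F(not d) is not derivable.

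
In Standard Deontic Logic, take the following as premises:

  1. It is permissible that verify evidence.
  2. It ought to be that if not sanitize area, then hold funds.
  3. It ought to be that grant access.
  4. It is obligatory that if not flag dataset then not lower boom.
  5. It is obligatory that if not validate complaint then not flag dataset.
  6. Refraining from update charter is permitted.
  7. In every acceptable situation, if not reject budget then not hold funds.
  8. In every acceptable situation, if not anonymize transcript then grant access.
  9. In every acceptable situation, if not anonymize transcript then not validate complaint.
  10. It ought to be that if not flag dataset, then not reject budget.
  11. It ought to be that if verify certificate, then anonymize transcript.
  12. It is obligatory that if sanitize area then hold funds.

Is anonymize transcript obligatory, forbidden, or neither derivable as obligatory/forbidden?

By case analysis on sanitize_area: premise 12 gives O(sanitize_area → hold_funds) and premise 2 gives O(¬sanitize_area → hold_funds), so O(hold_funds) either way.
Premise 7 is O(¬reject_budget → ¬hold_funds); contrapositively O(hold_funds → reject_budget). Since O(hold_funds) holds, K gives O(reject_budget).
Premise 10, O(¬flag_dataset → ¬reject_budget), contraposes to O(reject_budget → flag_dataset); with O(reject_budget) we get O(flag_dataset).
The contrapositive of premise 5 (O(¬validate_complaint → ¬flag_dataset)) is O(flag_dataset → validate_complaint), and O(flag_dataset) is already established, so O(validate_complaint).
Premise 9, O(¬anonymize_transcript → ¬validate_complaint), contraposes to O(validate_complaint → anonymize_transcript); with O(validate_complaint) we get O(anonymize_transcript).
Premises 1, 3, 4, 6, 8, 11 do not contribute to this derivation.
Hence anonymize_transcript is obligatory.

Obligatory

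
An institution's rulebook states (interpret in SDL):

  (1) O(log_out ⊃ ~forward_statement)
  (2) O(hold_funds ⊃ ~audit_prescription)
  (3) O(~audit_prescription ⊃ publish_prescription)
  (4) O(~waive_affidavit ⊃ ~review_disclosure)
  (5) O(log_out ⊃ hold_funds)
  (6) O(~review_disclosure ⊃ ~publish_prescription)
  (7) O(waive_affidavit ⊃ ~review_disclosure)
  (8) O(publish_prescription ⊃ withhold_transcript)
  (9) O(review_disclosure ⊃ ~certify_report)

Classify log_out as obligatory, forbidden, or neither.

Premises 4 and 7 cover both cases: O(~waive_affidavit ⊃ ~review_disclosure) and O(waive_affidavit ⊃ ~review_disclosure). Since ~waive_affidavit ∨ waive_affidavit is a tautology, O(~review_disclosure) follows.
Applying K to premise 6 (O(~review_disclosure ⊃ ~publish_prescription)) and O(~review_disclosure) yields O(~publish_prescription).
The contrapositive of premise 3 (O(~audit_prescription ⊃ publish_prescription)) is O(~publish_prescription ⊃ audit_prescription), and O(~publish_prescription) is already established, so O(audit_prescription).
Premise 2, O(hold_funds ⊃ ~audit_prescription), contraposes to O(audit_prescription ⊃ ~hold_funds); with O(audit_prescription) we get O(~hold_funds).
Premise 5, O(log_out ⊃ hold_funds), contraposes to O(~hold_funds ⊃ ~log_out); with O(~hold_funds) we get O(~log_out).
Premises 1, 8, 9 do not contribute to this derivation.
Thus O(~log_out), which is F(log_out): log_out is forbidden.

Forbidden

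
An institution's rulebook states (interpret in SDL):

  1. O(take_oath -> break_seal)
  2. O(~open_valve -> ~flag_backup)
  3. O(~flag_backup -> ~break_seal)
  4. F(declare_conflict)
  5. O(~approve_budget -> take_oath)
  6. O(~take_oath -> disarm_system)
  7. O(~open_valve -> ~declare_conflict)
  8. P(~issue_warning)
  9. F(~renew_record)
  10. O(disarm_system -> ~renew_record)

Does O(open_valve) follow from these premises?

F(~renew_record) at premise 9 means O(renew_record).
Premise 10 is O(disarm_system -> ~renew_record); contrapositively O(renew_record -> ~disarm_system). Since O(renew_record) holds, K gives O(~disarm_system).
Premise 6 is O(~take_oath -> disarm_system); contrapositively O(~disarm_system -> take_oath). Since O(~disarm_system) holds, K gives O(take_oath).
Applying K to premise 1 (O(take_oath -> break_seal)) and O(take_oath) yields O(break_seal).
The contrapositive of premise 3 (O(~flag_backup -> ~break_seal)) is O(break_seal -> flag_backup), and O(break_seal) is already established, so O(flag_backup).
The contrapositive of premise 2 (O(~open_valve -> ~flag_backup)) is O(flag_backup -> open_valve), and O(flag_backup) is already established, so O(open_valve).
Premises 4, 5, 7, 8 do not contribute to this derivation.
So O(open_valve) follows.

Yes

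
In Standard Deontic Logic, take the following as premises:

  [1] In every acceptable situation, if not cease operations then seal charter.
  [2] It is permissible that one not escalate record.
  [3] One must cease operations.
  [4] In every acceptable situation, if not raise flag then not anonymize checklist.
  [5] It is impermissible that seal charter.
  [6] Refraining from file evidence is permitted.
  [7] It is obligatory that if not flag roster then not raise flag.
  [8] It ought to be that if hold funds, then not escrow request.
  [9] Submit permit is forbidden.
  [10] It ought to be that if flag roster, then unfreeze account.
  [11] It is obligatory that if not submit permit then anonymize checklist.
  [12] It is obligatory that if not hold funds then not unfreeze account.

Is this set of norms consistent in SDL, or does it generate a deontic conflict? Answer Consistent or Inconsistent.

Premise 1 is O(¬cease_operations → seal_charter), but O(¬cease_operations) is not derivable from the premises, so it does not yield O(seal_charter).
So O(seal_charter) is not derivable, and the apparent clash with O(¬seal_charter) does not arise.
A world satisfying every obligation exists (e.g. anonymize_checklist=true, cease_operations=true, escalate_record=false, escrow_request=false, file_evidence=false, flag_roster=true, hold_funds=true, raise_flag=true, seal_charter=false, submit_permit=false, unfreeze_account=true); no atom is both obligatory and forbidden, so the set is consistent.

Consistent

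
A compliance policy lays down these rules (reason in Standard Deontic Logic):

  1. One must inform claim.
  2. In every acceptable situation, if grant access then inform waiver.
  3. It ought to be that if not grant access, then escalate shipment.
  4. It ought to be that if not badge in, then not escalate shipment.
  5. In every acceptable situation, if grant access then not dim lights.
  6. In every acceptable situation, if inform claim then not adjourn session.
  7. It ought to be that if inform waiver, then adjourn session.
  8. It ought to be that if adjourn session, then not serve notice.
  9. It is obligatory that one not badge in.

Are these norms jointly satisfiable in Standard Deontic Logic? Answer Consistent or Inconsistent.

From premise 1 we have O(inform_claim).
With premise 6, O(inform_claim → ¬adjourn_session), the K-axiom yields O(¬adjourn_session).
Premise 7, O(inform_waiver → adjourn_session), contraposes to O(¬adjourn_session → ¬inform_waiver); with O(¬adjourn_session) we get O(¬inform_waiver).
Premise 2, O(grant_access → inform_waiver), contraposes to O(¬inform_waiver → ¬grant_access); with O(¬inform_waiver) we get O(¬grant_access).
Applying K to premise 3 (O(¬grant_access → escalate_shipment)) and O(¬grant_access) yields O(escalate_shipment).
The contrapositive of premise 4 (O(¬badge_in → ¬escalate_shipment)) is O(escalate_shipment → badge_in), and O(escalate_shipment) is already established, so O(badge_in).
However, premise 9 gives O(¬badge_in).
We now have both O(badge_in) and O(¬badge_in) — badge_in is simultaneously obligatory and forbidden, violating the D-axiom.

Inconsistent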